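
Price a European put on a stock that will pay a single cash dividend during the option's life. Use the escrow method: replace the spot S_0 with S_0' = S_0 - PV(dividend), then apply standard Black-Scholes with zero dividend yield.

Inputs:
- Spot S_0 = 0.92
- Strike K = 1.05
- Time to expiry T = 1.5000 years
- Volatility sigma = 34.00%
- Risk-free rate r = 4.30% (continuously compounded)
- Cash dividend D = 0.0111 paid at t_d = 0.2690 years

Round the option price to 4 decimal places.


PV(D) = D * exp(-r * t_d) = 0.0111 * 0.98849964 = 0.01097235
S_0' = S_0 - PV(D) = 0.9200 - 0.01097235 = 0.90902765
d1 = (ln(S_0'/K) + (r + sigma^2/2)*T) / (sigma*sqrt(T)) = 0.01688244
d2 = d1 - sigma*sqrt(T) = -0.39953081
exp(-rT) = 0.93753611
N(-d1) = 0.49326520; N(-d2) = 0.65524894
P = K * exp(-rT) * N(-d2) - S_0' * N(-d1) = 1.0500 * 0.93753611 * 0.65524894 - 0.90902765 * 0.49326520 = 0.1966

Answer: Price = 0.1966


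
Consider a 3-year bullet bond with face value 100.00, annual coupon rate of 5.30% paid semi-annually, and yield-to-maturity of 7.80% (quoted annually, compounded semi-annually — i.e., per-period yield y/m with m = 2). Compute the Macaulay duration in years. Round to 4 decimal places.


Answer: Macaulay duration = 2.8052 years

Derivation:
Coupon per period c = face * coupon_rate / m = 2.650000
Periods per year m = 2; per-period yield y/m = 0.039000
Number of cashflows N = 6
Cashflows (t years, CF_t, discount factor 1/(1+y/m)^(m*t), PV):
  t = 0.5000: CF_t = 2.650000, DF = 0.962464, PV = 2.550529
  t = 1.0000: CF_t = 2.650000, DF = 0.926337, PV = 2.454792
  t = 1.5000: CF_t = 2.650000, DF = 0.891566, PV = 2.362649
  t = 2.0000: CF_t = 2.650000, DF = 0.858100, PV = 2.273965
  t = 2.5000: CF_t = 2.650000, DF = 0.825890, PV = 2.188609
  t = 3.0000: CF_t = 102.650000, DF = 0.794889, PV = 81.595399
Price P = sum_t PV_t = 93.425943
Macaulay numerator sum_t t * PV_t:
  t * PV_t at t = 0.5000: 1.275265
  t * PV_t at t = 1.0000: 2.454792
  t * PV_t at t = 1.5000: 3.543974
  t * PV_t at t = 2.0000: 4.547929
  t * PV_t at t = 2.5000: 5.471522
  t * PV_t at t = 3.0000: 244.786196
Macaulay duration D = (sum_t t * PV_t) / P = 262.079678 / 93.425943 = 2.805213


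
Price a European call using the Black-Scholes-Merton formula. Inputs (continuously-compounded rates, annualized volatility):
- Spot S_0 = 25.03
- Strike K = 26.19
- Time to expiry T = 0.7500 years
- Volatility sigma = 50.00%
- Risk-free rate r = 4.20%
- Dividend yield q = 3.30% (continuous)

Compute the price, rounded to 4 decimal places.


d1 = (ln(S/K) + (r - q + 0.5*sigma^2) * T) / (sigma * sqrt(T)) = 0.12747304
d2 = d1 - sigma * sqrt(T) = -0.30553966
exp(-rT) = 0.96899096; exp(-qT) = 0.97555377
C = S_0 * exp(-qT) * N(d1) - K * exp(-rT) * N(d2)
N(d1) = 0.55071700; N(d2) = 0.37997758
C = 25.0300 * 0.97555377 * 0.55071700 - 26.1900 * 0.96899096 * 0.37997758 = 3.8044

Answer: Price = 3.8044


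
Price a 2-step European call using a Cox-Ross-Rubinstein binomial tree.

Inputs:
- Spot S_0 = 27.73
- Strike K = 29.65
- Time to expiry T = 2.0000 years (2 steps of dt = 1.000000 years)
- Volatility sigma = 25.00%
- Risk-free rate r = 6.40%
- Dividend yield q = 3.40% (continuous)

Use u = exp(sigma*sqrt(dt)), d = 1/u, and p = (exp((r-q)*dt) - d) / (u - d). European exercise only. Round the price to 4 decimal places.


Answer: Price = V(0,0) = 3.5078

Derivation:
dt = T/N = 1.000000
u = exp(sigma*sqrt(dt)) = 1.284025; d = 1/u = 0.778801
p = (exp((r-q)*dt) - d) / (u - d) = 0.498103
Discount per step: exp(-r*dt) = 0.938005
Stock lattice S(k, i) with i counting down-moves:
  k=0: S(0,0) = 27.7300
  k=1: S(1,0) = 35.6060; S(1,1) = 21.5961
  k=2: S(2,0) = 45.7190; S(2,1) = 27.7300; S(2,2) = 16.8191
Terminal payoffs V(N, i) = max(S_T - K, 0):
  V(2,0) = 16.069041; V(2,1) = 0.000000; V(2,2) = 0.000000
Backward induction: V(k, i) = exp(-r*dt) * [p * V(k+1, i) + (1-p) * V(k+1, i+1)].
  V(1,0) = exp(-r*dt) * [p*16.069041 + (1-p)*0.000000] = 7.507823
  V(1,1) = exp(-r*dt) * [p*0.000000 + (1-p)*0.000000] = 0.000000
  V(0,0) = exp(-r*dt) * [p*7.507823 + (1-p)*0.000000] = 3.507826


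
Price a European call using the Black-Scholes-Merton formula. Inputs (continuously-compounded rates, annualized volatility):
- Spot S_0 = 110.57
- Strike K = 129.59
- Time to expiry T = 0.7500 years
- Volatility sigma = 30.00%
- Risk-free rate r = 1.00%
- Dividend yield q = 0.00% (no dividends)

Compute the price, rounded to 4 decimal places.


Answer: Price = 5.3559

Derivation:
d1 = (ln(S/K) + (r - q + 0.5*sigma^2) * T) / (sigma * sqrt(T)) = -0.45216848
d2 = d1 - sigma * sqrt(T) = -0.71197610
exp(-rT) = 0.99252805; exp(-qT) = 1.00000000
C = S_0 * exp(-qT) * N(d1) - K * exp(-rT) * N(d2)
N(d1) = 0.32557381; N(d2) = 0.23823979
C = 110.5700 * 1.00000000 * 0.32557381 - 129.5900 * 0.99252805 * 0.23823979 = 5.3559


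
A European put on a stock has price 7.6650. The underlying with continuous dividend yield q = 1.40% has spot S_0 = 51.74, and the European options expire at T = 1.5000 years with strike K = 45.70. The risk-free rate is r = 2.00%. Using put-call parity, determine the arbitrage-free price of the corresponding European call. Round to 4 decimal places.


Put-call parity: C - P = S_0 * exp(-qT) - K * exp(-rT).
S_0 * exp(-qT) = 51.7400 * 0.97921896 = 50.66478923
K * exp(-rT) = 45.7000 * 0.97044553 = 44.34936088
C = P + S*exp(-qT) - K*exp(-rT)
C = 7.6650 + 50.66478923 - 44.34936088 = 13.9804

Answer: Call price = 13.9804


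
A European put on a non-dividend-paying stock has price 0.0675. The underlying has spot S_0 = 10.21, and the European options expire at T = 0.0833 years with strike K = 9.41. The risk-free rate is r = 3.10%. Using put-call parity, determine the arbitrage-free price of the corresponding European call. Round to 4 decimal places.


Put-call parity: C - P = S_0 * exp(-qT) - K * exp(-rT).
S_0 * exp(-qT) = 10.2100 * 1.00000000 = 10.21000000
K * exp(-rT) = 9.4100 * 0.99742103 = 9.38573190
C = P + S*exp(-qT) - K*exp(-rT)
C = 0.0675 + 10.21000000 - 9.38573190 = 0.8918

Answer: Call price = 0.8918


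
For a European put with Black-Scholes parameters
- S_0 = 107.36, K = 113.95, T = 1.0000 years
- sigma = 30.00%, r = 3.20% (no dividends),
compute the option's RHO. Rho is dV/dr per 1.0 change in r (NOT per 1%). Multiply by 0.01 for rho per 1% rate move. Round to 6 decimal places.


Answer: Rho = -65.728321

Derivation:
d1 = 0.0580930584; d2 = -0.2419069416
phi(d1) = 0.3982696722; exp(-qT) = 1.0000000000; exp(-rT) = 0.9685065821
N(-d2) = 0.5955738644
Rho = -K*T*exp(-rT)*N(-d2) = -113.9500 * 1.0000 * 0.9685065821 * 0.5955738644 = -65.728321


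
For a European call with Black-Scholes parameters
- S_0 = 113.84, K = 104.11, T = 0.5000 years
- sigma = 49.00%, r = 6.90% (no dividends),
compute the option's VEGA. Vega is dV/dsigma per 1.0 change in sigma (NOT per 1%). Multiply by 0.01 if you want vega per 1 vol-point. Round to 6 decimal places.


Answer: Vega = 27.895676

Derivation:
d1 = 0.5306790829; d2 = 0.1841967601
phi(d1) = 0.3465428933; exp(-qT) = 1.0000000000; exp(-rT) = 0.9660883397
Vega = S * exp(-qT) * phi(d1) * sqrt(T) = 113.8400 * 1.0000000000 * 0.3465428933 * 0.7071067812 = 27.895676


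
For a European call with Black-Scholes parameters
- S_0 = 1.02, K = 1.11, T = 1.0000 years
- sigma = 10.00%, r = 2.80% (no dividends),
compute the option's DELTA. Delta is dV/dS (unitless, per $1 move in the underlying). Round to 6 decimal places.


Answer: Delta = 0.303076

Derivation:
d1 = -0.5155738803; d2 = -0.6155738803
phi(d1) = 0.3492920993; exp(-qT) = 1.0000000000; exp(-rT) = 0.9723883668
N(d1) = 0.3030760285
Delta = exp(-qT) * N(d1) = 1.0000000000 * 0.3030760285 = 0.303076


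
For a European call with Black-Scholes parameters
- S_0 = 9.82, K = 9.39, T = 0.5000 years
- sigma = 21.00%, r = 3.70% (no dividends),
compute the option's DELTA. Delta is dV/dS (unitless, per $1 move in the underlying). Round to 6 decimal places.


d1 = 0.5003678108; d2 = 0.3518753868
phi(d1) = 0.3520005622; exp(-qT) = 1.0000000000; exp(-rT) = 0.9816700746
N(d1) = 0.6915919428
Delta = exp(-qT) * N(d1) = 1.0000000000 * 0.6915919428 = 0.691592

Answer: Delta = 0.691592


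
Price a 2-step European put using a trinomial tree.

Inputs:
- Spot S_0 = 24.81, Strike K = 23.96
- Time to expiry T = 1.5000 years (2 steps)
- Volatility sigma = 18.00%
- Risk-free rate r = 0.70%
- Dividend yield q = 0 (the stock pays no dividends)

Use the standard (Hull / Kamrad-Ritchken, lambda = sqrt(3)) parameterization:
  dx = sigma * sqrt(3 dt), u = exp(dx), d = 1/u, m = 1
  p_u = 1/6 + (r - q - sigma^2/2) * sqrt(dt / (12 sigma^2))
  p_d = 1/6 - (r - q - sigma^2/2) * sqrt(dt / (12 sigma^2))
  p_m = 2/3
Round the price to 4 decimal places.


dt = T/N = 0.750000; dx = sigma*sqrt(3*dt) = 0.270000
u = exp(dx) = 1.309964; d = 1/u = 0.763379
p_u = 0.153889, p_m = 0.666667, p_d = 0.179444
Discount per step: exp(-r*dt) = 0.994764
Stock lattice S(k, j) with j the centered position index:
  k=0: S(0,+0) = 24.8100
  k=1: S(1,-1) = 18.9394; S(1,+0) = 24.8100; S(1,+1) = 32.5002
  k=2: S(2,-2) = 14.4580; S(2,-1) = 18.9394; S(2,+0) = 24.8100; S(2,+1) = 32.5002; S(2,+2) = 42.5741
Terminal payoffs V(N, j) = max(K - S_T, 0):
  V(2,-2) = 9.502016; V(2,-1) = 5.020555; V(2,+0) = 0.000000; V(2,+1) = 0.000000; V(2,+2) = 0.000000
Backward induction: V(k, j) = exp(-r*dt) * [p_u * V(k+1, j+1) + p_m * V(k+1, j) + p_d * V(k+1, j-1)]
  V(1,-1) = exp(-r*dt) * [p_u*0.000000 + p_m*5.020555 + p_d*9.502016] = 5.025666
  V(1,+0) = exp(-r*dt) * [p_u*0.000000 + p_m*0.000000 + p_d*5.020555] = 0.896193
  V(1,+1) = exp(-r*dt) * [p_u*0.000000 + p_m*0.000000 + p_d*0.000000] = 0.000000
  V(0,+0) = exp(-r*dt) * [p_u*0.000000 + p_m*0.896193 + p_d*5.025666] = 1.491439

Answer: Price = V(0,0) = 1.4914


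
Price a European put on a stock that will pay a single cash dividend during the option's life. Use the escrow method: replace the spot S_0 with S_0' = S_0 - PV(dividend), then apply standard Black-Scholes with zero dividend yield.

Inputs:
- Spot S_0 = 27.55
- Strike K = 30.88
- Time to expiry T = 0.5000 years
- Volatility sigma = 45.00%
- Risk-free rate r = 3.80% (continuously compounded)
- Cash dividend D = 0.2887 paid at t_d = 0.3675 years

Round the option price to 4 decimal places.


PV(D) = D * exp(-r * t_d) = 0.2887 * 0.98613206 = 0.28469633
S_0' = S_0 - PV(D) = 27.5500 - 0.28469633 = 27.26530367
d1 = (ln(S_0'/K) + (r + sigma^2/2)*T) / (sigma*sqrt(T)) = -0.17243587
d2 = d1 - sigma*sqrt(T) = -0.49063392
exp(-rT) = 0.98117936
N(-d1) = 0.56845256; N(-d2) = 0.68815731
P = K * exp(-rT) * N(-d2) - S_0' * N(-d1) = 30.8800 * 0.98117936 * 0.68815731 - 27.26530367 * 0.56845256 = 5.3513

Answer: Price = 5.3513


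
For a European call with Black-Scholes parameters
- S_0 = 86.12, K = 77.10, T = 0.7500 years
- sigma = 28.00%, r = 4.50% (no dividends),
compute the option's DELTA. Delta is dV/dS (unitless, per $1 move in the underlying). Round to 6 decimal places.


Answer: Delta = 0.763218

Derivation:
d1 = 0.7166912490; d2 = 0.4742041359
phi(d1) = 0.3085838399; exp(-qT) = 1.0000000000; exp(-rT) = 0.9668131777
N(d1) = 0.7632176866
Delta = exp(-qT) * N(d1) = 1.0000000000 * 0.7632176866 = 0.763218


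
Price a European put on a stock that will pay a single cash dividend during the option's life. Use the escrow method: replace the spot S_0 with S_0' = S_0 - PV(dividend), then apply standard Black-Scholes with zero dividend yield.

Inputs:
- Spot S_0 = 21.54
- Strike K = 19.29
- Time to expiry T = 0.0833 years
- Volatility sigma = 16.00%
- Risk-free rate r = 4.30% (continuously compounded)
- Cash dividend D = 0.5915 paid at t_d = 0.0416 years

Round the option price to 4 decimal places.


Answer: Price = 0.0112

Derivation:
PV(D) = D * exp(-r * t_d) = 0.5915 * 0.99821280 = 0.59044287
S_0' = S_0 - PV(D) = 21.5400 - 0.59044287 = 20.94955713
d1 = (ln(S_0'/K) + (r + sigma^2/2)*T) / (sigma*sqrt(T)) = 1.88785442
d2 = d1 - sigma*sqrt(T) = 1.84167564
exp(-rT) = 0.99642451
N(-d1) = 0.02952275; N(-d2) = 0.03276130
P = K * exp(-rT) * N(-d2) - S_0' * N(-d1) = 19.2900 * 0.99642451 * 0.03276130 - 20.94955713 * 0.02952275 = 0.0112


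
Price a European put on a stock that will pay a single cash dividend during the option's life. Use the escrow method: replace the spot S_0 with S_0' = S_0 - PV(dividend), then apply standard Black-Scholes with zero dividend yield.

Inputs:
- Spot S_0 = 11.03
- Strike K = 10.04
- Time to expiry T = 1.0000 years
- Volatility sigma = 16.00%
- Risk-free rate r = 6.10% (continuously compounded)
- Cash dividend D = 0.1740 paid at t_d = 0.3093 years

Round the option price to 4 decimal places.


PV(D) = D * exp(-r * t_d) = 0.1740 * 0.98130957 = 0.17074787
S_0' = S_0 - PV(D) = 11.0300 - 0.17074787 = 10.85925213
d1 = (ln(S_0'/K) + (r + sigma^2/2)*T) / (sigma*sqrt(T)) = 0.95150209
d2 = d1 - sigma*sqrt(T) = 0.79150209
exp(-rT) = 0.94082324
N(-d1) = 0.17067478; N(-d2) = 0.21432553
P = K * exp(-rT) * N(-d2) - S_0' * N(-d1) = 10.0400 * 0.94082324 * 0.21432553 - 10.85925213 * 0.17067478 = 0.1711

Answer: Price = 0.1711


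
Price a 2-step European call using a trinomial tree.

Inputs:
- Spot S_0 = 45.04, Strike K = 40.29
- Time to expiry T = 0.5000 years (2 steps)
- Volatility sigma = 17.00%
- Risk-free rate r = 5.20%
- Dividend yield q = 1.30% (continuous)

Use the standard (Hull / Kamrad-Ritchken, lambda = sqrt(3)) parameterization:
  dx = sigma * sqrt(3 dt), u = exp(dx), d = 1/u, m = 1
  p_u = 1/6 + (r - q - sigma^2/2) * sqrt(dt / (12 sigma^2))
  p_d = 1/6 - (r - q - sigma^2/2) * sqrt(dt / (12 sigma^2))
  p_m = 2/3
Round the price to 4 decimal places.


Answer: Price = V(0,0) = 5.8984

Derivation:
dt = T/N = 0.250000; dx = sigma*sqrt(3*dt) = 0.147224
u = exp(dx) = 1.158614; d = 1/u = 0.863100
p_u = 0.187511, p_m = 0.666667, p_d = 0.145823
Discount per step: exp(-r*dt) = 0.987084
Stock lattice S(k, j) with j the centered position index:
  k=0: S(0,+0) = 45.0400
  k=1: S(1,-1) = 38.8740; S(1,+0) = 45.0400; S(1,+1) = 52.1840
  k=2: S(2,-2) = 33.5522; S(2,-1) = 38.8740; S(2,+0) = 45.0400; S(2,+1) = 52.1840; S(2,+2) = 60.4611
Terminal payoffs V(N, j) = max(S_T - K, 0):
  V(2,-2) = 0.000000; V(2,-1) = 0.000000; V(2,+0) = 4.750000; V(2,+1) = 11.893967; V(2,+2) = 20.171066
Backward induction: V(k, j) = exp(-r*dt) * [p_u * V(k+1, j+1) + p_m * V(k+1, j) + p_d * V(k+1, j-1)]
  V(1,-1) = exp(-r*dt) * [p_u*4.750000 + p_m*0.000000 + p_d*0.000000] = 0.879172
  V(1,+0) = exp(-r*dt) * [p_u*11.893967 + p_m*4.750000 + p_d*0.000000] = 5.327207
  V(1,+1) = exp(-r*dt) * [p_u*20.171066 + p_m*11.893967 + p_d*4.750000] = 12.244048
  V(0,+0) = exp(-r*dt) * [p_u*12.244048 + p_m*5.327207 + p_d*0.879172] = 5.898385


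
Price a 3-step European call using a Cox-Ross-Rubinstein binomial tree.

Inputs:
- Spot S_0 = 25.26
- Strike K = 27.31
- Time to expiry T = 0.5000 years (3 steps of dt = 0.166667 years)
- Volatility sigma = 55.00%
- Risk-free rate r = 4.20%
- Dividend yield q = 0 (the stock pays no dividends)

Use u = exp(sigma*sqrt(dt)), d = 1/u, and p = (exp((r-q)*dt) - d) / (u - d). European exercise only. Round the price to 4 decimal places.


Answer: Price = V(0,0) = 3.5587

Derivation:
dt = T/N = 0.166667
u = exp(sigma*sqrt(dt)) = 1.251742; d = 1/u = 0.798886
p = (exp((r-q)*dt) - d) / (u - d) = 0.459612
Discount per step: exp(-r*dt) = 0.993024
Stock lattice S(k, i) with i counting down-moves:
  k=0: S(0,0) = 25.2600
  k=1: S(1,0) = 31.6190; S(1,1) = 20.1799
  k=2: S(2,0) = 39.5789; S(2,1) = 25.2600; S(2,2) = 16.1214
  k=3: S(3,0) = 49.5425; S(3,1) = 31.6190; S(3,2) = 20.1799; S(3,3) = 12.8792
Terminal payoffs V(N, i) = max(S_T - K, 0):
  V(3,0) = 22.232545; V(3,1) = 4.309015; V(3,2) = 0.000000; V(3,3) = 0.000000
Backward induction: V(k, i) = exp(-r*dt) * [p * V(k+1, i) + (1-p) * V(k+1, i+1)].
  V(2,0) = exp(-r*dt) * [p*22.232545 + (1-p)*4.309015] = 12.459366
  V(2,1) = exp(-r*dt) * [p*4.309015 + (1-p)*0.000000] = 1.966661
  V(2,2) = exp(-r*dt) * [p*0.000000 + (1-p)*0.000000] = 0.000000
  V(1,0) = exp(-r*dt) * [p*12.459366 + (1-p)*1.966661] = 6.741878
  V(1,1) = exp(-r*dt) * [p*1.966661 + (1-p)*0.000000] = 0.897596
  V(0,0) = exp(-r*dt) * [p*6.741878 + (1-p)*0.897596] = 3.558701


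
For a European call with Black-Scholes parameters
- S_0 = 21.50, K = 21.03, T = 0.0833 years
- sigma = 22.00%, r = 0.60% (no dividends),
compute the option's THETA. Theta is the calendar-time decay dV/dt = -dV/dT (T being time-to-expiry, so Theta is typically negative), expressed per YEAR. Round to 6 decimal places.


Answer: Theta = -3.111414

Derivation:
d1 = 0.3877200554; d2 = 0.3242242287
phi(d1) = 0.3700556224; exp(-qT) = 1.0000000000; exp(-rT) = 0.9995003249
Theta = -S*exp(-qT)*phi(d1)*sigma/(2*sqrt(T)) - r*K*exp(-rT)*N(d2) + q*S*exp(-qT)*N(d1)
N(d1) = 0.6508883937; N(d2) = 0.6271158599; sqrt(T) = 0.2886173938
Term 1 = -21.5000 * 1.0000000000 * 0.3700556224 * 0.2200 / (2 * 0.2886173938) = -3.0323243359
Term 2 = -0.0060 * 21.0300 * 0.9995003249 * 0.6271158599 = -0.0790899402
Term 3 = 0 (no dividend yield, q = 0)
Theta = -3.0323243359 + (-0.0790899402) + (0.0000000000) = -3.111414


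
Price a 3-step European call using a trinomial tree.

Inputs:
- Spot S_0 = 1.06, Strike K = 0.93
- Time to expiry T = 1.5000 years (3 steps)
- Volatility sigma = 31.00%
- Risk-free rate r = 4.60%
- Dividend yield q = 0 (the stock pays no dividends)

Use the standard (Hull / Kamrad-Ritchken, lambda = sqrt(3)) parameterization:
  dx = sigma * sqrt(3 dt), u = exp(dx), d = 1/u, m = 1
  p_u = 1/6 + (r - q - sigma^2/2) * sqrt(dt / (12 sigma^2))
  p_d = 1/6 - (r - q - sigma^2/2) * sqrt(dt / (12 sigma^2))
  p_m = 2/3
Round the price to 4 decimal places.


Answer: Price = V(0,0) = 0.2630

Derivation:
dt = T/N = 0.500000; dx = sigma*sqrt(3*dt) = 0.379671
u = exp(dx) = 1.461803; d = 1/u = 0.684086
p_u = 0.165317, p_m = 0.666667, p_d = 0.168017
Discount per step: exp(-r*dt) = 0.977262
Stock lattice S(k, j) with j the centered position index:
  k=0: S(0,+0) = 1.0600
  k=1: S(1,-1) = 0.7251; S(1,+0) = 1.0600; S(1,+1) = 1.5495
  k=2: S(2,-2) = 0.4961; S(2,-1) = 0.7251; S(2,+0) = 1.0600; S(2,+1) = 1.5495; S(2,+2) = 2.2651
  k=3: S(3,-3) = 0.3393; S(3,-2) = 0.4961; S(3,-1) = 0.7251; S(3,+0) = 1.0600; S(3,+1) = 1.5495; S(3,+2) = 2.2651; S(3,+3) = 3.3111
Terminal payoffs V(N, j) = max(S_T - K, 0):
  V(3,-3) = 0.000000; V(3,-2) = 0.000000; V(3,-1) = 0.000000; V(3,+0) = 0.130000; V(3,+1) = 0.619512; V(3,+2) = 1.335081; V(3,+3) = 2.381104
Backward induction: V(k, j) = exp(-r*dt) * [p_u * V(k+1, j+1) + p_m * V(k+1, j) + p_d * V(k+1, j-1)]
  V(2,-2) = exp(-r*dt) * [p_u*0.000000 + p_m*0.000000 + p_d*0.000000] = 0.000000
  V(2,-1) = exp(-r*dt) * [p_u*0.130000 + p_m*0.000000 + p_d*0.000000] = 0.021003
  V(2,+0) = exp(-r*dt) * [p_u*0.619512 + p_m*0.130000 + p_d*0.000000] = 0.184783
  V(2,+1) = exp(-r*dt) * [p_u*1.335081 + p_m*0.619512 + p_d*0.130000] = 0.640655
  V(2,+2) = exp(-r*dt) * [p_u*2.381104 + p_m*1.335081 + p_d*0.619512] = 1.356224
  V(1,-1) = exp(-r*dt) * [p_u*0.184783 + p_m*0.021003 + p_d*0.000000] = 0.043536
  V(1,+0) = exp(-r*dt) * [p_u*0.640655 + p_m*0.184783 + p_d*0.021003] = 0.227339
  V(1,+1) = exp(-r*dt) * [p_u*1.356224 + p_m*0.640655 + p_d*0.184783] = 0.666842
  V(0,+0) = exp(-r*dt) * [p_u*0.666842 + p_m*0.227339 + p_d*0.043536] = 0.262996


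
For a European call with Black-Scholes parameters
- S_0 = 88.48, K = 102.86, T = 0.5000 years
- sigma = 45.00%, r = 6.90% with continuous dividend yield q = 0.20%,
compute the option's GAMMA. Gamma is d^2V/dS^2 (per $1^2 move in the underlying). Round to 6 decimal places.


d1 = -0.2088865795; d2 = -0.5270846310
phi(d1) = 0.3903328920; exp(-qT) = 0.9990004998; exp(-rT) = 0.9660883397
Gamma = exp(-qT) * phi(d1) / (S * sigma * sqrt(T)) = 0.9990004998 * 0.3903328920 / (88.4800 * 0.4500 * 0.7071067812) = 0.013850

Answer: Gamma = 0.013850


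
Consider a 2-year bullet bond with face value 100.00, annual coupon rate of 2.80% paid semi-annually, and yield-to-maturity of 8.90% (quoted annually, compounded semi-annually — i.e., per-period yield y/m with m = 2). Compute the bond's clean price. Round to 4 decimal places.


Coupon per period c = face * coupon_rate / m = 1.400000
Periods per year m = 2; per-period yield y/m = 0.044500
Number of cashflows N = 4
Cashflows (t years, CF_t, discount factor 1/(1+y/m)^(m*t), PV):
  t = 0.5000: CF_t = 1.400000, DF = 0.957396, PV = 1.340354
  t = 1.0000: CF_t = 1.400000, DF = 0.916607, PV = 1.283250
  t = 1.5000: CF_t = 1.400000, DF = 0.877556, PV = 1.228578
  t = 2.0000: CF_t = 101.400000, DF = 0.840168, PV = 85.193052
Price P = sum_t PV_t = 89.045234

Answer: Price = 89.0452


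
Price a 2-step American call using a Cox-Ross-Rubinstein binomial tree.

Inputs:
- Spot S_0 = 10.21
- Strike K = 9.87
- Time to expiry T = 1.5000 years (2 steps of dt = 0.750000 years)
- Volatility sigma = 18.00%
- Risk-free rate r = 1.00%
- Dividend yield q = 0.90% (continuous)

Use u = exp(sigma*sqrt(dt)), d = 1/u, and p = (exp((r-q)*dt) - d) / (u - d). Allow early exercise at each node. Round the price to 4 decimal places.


Answer: Price = V(0,0) = 1.0320

Derivation:
dt = T/N = 0.750000
u = exp(sigma*sqrt(dt)) = 1.168691; d = 1/u = 0.855658
p = (exp((r-q)*dt) - d) / (u - d) = 0.463504
Discount per step: exp(-r*dt) = 0.992528
Stock lattice S(k, i) with i counting down-moves:
  k=0: S(0,0) = 10.2100
  k=1: S(1,0) = 11.9323; S(1,1) = 8.7363
  k=2: S(2,0) = 13.9452; S(2,1) = 10.2100; S(2,2) = 7.4753
Terminal payoffs V(N, i) = max(S_T - K, 0):
  V(2,0) = 4.075220; V(2,1) = 0.340000; V(2,2) = 0.000000
Backward induction: V(k, i) = exp(-r*dt) * [p * V(k+1, i) + (1-p) * V(k+1, i+1)]; then take max(V_cont, immediate exercise) for American.
  V(1,0) = exp(-r*dt) * [p*4.075220 + (1-p)*0.340000] = 2.055814; exercise = 2.062338; V(1,0) = max -> 2.062338
  V(1,1) = exp(-r*dt) * [p*0.340000 + (1-p)*0.000000] = 0.156414; exercise = 0.000000; V(1,1) = max -> 0.156414
  V(0,0) = exp(-r*dt) * [p*2.062338 + (1-p)*0.156414] = 1.032049; exercise = 0.340000; V(0,0) = max -> 1.032049


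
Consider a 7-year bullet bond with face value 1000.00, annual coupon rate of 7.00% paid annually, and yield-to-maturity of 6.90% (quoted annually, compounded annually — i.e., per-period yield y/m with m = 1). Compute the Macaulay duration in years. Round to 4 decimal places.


Answer: Macaulay duration = 5.7703 years

Derivation:
Coupon per period c = face * coupon_rate / m = 70.000000
Periods per year m = 1; per-period yield y/m = 0.069000
Number of cashflows N = 7
Cashflows (t years, CF_t, discount factor 1/(1+y/m)^(m*t), PV):
  t = 1.0000: CF_t = 70.000000, DF = 0.935454, PV = 65.481759
  t = 2.0000: CF_t = 70.000000, DF = 0.875074, PV = 61.255153
  t = 3.0000: CF_t = 70.000000, DF = 0.818591, PV = 57.301359
  t = 4.0000: CF_t = 70.000000, DF = 0.765754, PV = 53.602768
  t = 5.0000: CF_t = 70.000000, DF = 0.716327, PV = 50.142908
  t = 6.0000: CF_t = 70.000000, DF = 0.670091, PV = 46.906368
  t = 7.0000: CF_t = 1070.000000, DF = 0.626839, PV = 670.717814
Price P = sum_t PV_t = 1005.408129
Macaulay numerator sum_t t * PV_t:
  t * PV_t at t = 1.0000: 65.481759
  t * PV_t at t = 2.0000: 122.510306
  t * PV_t at t = 3.0000: 171.904078
  t * PV_t at t = 4.0000: 214.411073
  t * PV_t at t = 5.0000: 250.714538
  t * PV_t at t = 6.0000: 281.438209
  t * PV_t at t = 7.0000: 4695.024698
Macaulay duration D = (sum_t t * PV_t) / P = 5801.484662 / 1005.408129 = 5.770278


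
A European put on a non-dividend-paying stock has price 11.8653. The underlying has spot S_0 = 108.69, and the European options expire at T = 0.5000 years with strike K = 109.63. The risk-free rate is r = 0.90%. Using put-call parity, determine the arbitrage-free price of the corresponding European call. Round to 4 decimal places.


Put-call parity: C - P = S_0 * exp(-qT) - K * exp(-rT).
S_0 * exp(-qT) = 108.6900 * 1.00000000 = 108.69000000
K * exp(-rT) = 109.6300 * 0.99551011 = 109.13777334
C = P + S*exp(-qT) - K*exp(-rT)
C = 11.8653 + 108.69000000 - 109.13777334 = 11.4175

Answer: Call price = 11.4175


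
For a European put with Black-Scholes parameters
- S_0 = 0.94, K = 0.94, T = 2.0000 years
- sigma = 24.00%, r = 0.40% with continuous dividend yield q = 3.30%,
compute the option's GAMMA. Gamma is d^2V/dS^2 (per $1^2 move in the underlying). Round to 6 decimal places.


d1 = -0.0011785113; d2 = -0.3405897663
phi(d1) = 0.3989420034; exp(-qT) = 0.9361308643; exp(-rT) = 0.9920319148
Gamma = exp(-qT) * phi(d1) / (S * sigma * sqrt(T)) = 0.9361308643 * 0.3989420034 / (0.9400 * 0.2400 * 1.4142135624) = 1.170556

Answer: Gamma = 1.170556


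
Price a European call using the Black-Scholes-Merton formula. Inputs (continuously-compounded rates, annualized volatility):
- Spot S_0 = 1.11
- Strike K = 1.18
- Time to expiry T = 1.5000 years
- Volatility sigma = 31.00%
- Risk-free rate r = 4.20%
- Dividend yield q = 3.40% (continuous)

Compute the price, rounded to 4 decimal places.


d1 = (ln(S/K) + (r - q + 0.5*sigma^2) * T) / (sigma * sqrt(T)) = 0.06036959
d2 = d1 - sigma * sqrt(T) = -0.31930132
exp(-rT) = 0.93894347; exp(-qT) = 0.95027867
C = S_0 * exp(-qT) * N(d1) - K * exp(-rT) * N(d2)
N(d1) = 0.52406936; N(d2) = 0.37474902
C = 1.1100 * 0.95027867 * 0.52406936 - 1.1800 * 0.93894347 * 0.37474902 = 0.1376

Answer: Price = 0.1376


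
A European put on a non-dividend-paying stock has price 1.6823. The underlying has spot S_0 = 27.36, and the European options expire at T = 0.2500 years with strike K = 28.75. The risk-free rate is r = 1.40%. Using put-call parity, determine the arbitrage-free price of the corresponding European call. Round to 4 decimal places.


Put-call parity: C - P = S_0 * exp(-qT) - K * exp(-rT).
S_0 * exp(-qT) = 27.3600 * 1.00000000 = 27.36000000
K * exp(-rT) = 28.7500 * 0.99650612 = 28.64955089
C = P + S*exp(-qT) - K*exp(-rT)
C = 1.6823 + 27.36000000 - 28.64955089 = 0.3927

Answer: Call price = 0.3927


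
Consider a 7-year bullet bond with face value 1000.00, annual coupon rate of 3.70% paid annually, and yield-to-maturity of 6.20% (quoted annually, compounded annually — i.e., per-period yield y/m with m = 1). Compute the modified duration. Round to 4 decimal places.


Answer: Modified duration = 5.8650

Derivation:
Coupon per period c = face * coupon_rate / m = 37.000000
Periods per year m = 1; per-period yield y/m = 0.062000
Number of cashflows N = 7
Cashflows (t years, CF_t, discount factor 1/(1+y/m)^(m*t), PV):
  t = 1.0000: CF_t = 37.000000, DF = 0.941620, PV = 34.839925
  t = 2.0000: CF_t = 37.000000, DF = 0.886647, PV = 32.805955
  t = 3.0000: CF_t = 37.000000, DF = 0.834885, PV = 30.890730
  t = 4.0000: CF_t = 37.000000, DF = 0.786144, PV = 29.087317
  t = 5.0000: CF_t = 37.000000, DF = 0.740248, PV = 27.389187
  t = 6.0000: CF_t = 37.000000, DF = 0.697032, PV = 25.790195
  t = 7.0000: CF_t = 1037.000000, DF = 0.656339, PV = 680.623812
Price P = sum_t PV_t = 861.427121
First compute Macaulay numerator sum_t t * PV_t:
  t * PV_t at t = 1.0000: 34.839925
  t * PV_t at t = 2.0000: 65.611911
  t * PV_t at t = 3.0000: 92.672190
  t * PV_t at t = 4.0000: 116.349266
  t * PV_t at t = 5.0000: 136.945935
  t * PV_t at t = 6.0000: 154.741169
  t * PV_t at t = 7.0000: 4764.366685
Macaulay duration D = 5365.527081 / 861.427121 = 6.228649
Modified duration = D / (1 + y/m) = 6.228649 / (1 + 0.062000) = 5.865018


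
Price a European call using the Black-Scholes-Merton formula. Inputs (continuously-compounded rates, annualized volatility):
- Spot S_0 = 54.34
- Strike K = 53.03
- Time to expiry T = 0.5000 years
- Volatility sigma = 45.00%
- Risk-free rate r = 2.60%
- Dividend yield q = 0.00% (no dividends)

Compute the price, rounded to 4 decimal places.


d1 = (ln(S/K) + (r - q + 0.5*sigma^2) * T) / (sigma * sqrt(T)) = 0.27664473
d2 = d1 - sigma * sqrt(T) = -0.04155333
exp(-rT) = 0.98708414; exp(-qT) = 1.00000000
C = S_0 * exp(-qT) * N(d1) - K * exp(-rT) * N(d2)
N(d1) = 0.60897354; N(d2) = 0.48342739
C = 54.3400 * 1.00000000 * 0.60897354 - 53.0300 * 0.98708414 * 0.48342739 = 7.7866

Answer: Price = 7.7866


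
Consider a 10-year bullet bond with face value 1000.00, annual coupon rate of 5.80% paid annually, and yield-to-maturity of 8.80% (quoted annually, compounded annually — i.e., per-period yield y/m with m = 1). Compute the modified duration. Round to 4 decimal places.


Coupon per period c = face * coupon_rate / m = 58.000000
Periods per year m = 1; per-period yield y/m = 0.088000
Number of cashflows N = 10
Cashflows (t years, CF_t, discount factor 1/(1+y/m)^(m*t), PV):
  t = 1.0000: CF_t = 58.000000, DF = 0.919118, PV = 53.308824
  t = 2.0000: CF_t = 58.000000, DF = 0.844777, PV = 48.997080
  t = 3.0000: CF_t = 58.000000, DF = 0.776450, PV = 45.034081
  t = 4.0000: CF_t = 58.000000, DF = 0.713649, PV = 41.391619
  t = 5.0000: CF_t = 58.000000, DF = 0.655927, PV = 38.043767
  t = 6.0000: CF_t = 58.000000, DF = 0.602874, PV = 34.966698
  t = 7.0000: CF_t = 58.000000, DF = 0.554112, PV = 32.138509
  t = 8.0000: CF_t = 58.000000, DF = 0.509294, PV = 29.539071
  t = 9.0000: CF_t = 58.000000, DF = 0.468101, PV = 27.149881
  t = 10.0000: CF_t = 1058.000000, DF = 0.430240, PV = 455.194194
Price P = sum_t PV_t = 805.763725
First compute Macaulay numerator sum_t t * PV_t:
  t * PV_t at t = 1.0000: 53.308824
  t * PV_t at t = 2.0000: 97.994161
  t * PV_t at t = 3.0000: 135.102244
  t * PV_t at t = 4.0000: 165.566475
  t * PV_t at t = 5.0000: 190.218837
  t * PV_t at t = 6.0000: 209.800187
  t * PV_t at t = 7.0000: 224.969564
  t * PV_t at t = 8.0000: 236.312567
  t * PV_t at t = 9.0000: 244.348932
  t * PV_t at t = 10.0000: 4551.941941
Macaulay duration D = 6109.563731 / 805.763725 = 7.582327
Modified duration = D / (1 + y/m) = 7.582327 / (1 + 0.088000) = 6.969050

Answer: Modified duration = 6.9691


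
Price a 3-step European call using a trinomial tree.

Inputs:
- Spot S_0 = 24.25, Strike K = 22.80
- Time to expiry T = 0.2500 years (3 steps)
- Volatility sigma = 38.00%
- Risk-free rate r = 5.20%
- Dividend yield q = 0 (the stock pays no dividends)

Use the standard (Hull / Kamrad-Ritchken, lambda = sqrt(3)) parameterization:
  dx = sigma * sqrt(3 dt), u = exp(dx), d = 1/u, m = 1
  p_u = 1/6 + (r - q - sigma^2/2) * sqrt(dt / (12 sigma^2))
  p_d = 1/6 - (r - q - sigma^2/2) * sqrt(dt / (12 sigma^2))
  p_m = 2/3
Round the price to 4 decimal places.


dt = T/N = 0.083333; dx = sigma*sqrt(3*dt) = 0.190000
u = exp(dx) = 1.209250; d = 1/u = 0.826959
p_u = 0.162237, p_m = 0.666667, p_d = 0.171096
Discount per step: exp(-r*dt) = 0.995676
Stock lattice S(k, j) with j the centered position index:
  k=0: S(0,+0) = 24.2500
  k=1: S(1,-1) = 20.0538; S(1,+0) = 24.2500; S(1,+1) = 29.3243
  k=2: S(2,-2) = 16.5836; S(2,-1) = 20.0538; S(2,+0) = 24.2500; S(2,+1) = 29.3243; S(2,+2) = 35.4604
  k=3: S(3,-3) = 13.7140; S(3,-2) = 16.5836; S(3,-1) = 20.0538; S(3,+0) = 24.2500; S(3,+1) = 29.3243; S(3,+2) = 35.4604; S(3,+3) = 42.8805
Terminal payoffs V(N, j) = max(S_T - K, 0):
  V(3,-3) = 0.000000; V(3,-2) = 0.000000; V(3,-1) = 0.000000; V(3,+0) = 1.450000; V(3,+1) = 6.524303; V(3,+2) = 12.660401; V(3,+3) = 20.080476
Backward induction: V(k, j) = exp(-r*dt) * [p_u * V(k+1, j+1) + p_m * V(k+1, j) + p_d * V(k+1, j-1)]
  V(2,-2) = exp(-r*dt) * [p_u*0.000000 + p_m*0.000000 + p_d*0.000000] = 0.000000
  V(2,-1) = exp(-r*dt) * [p_u*1.450000 + p_m*0.000000 + p_d*0.000000] = 0.234226
  V(2,+0) = exp(-r*dt) * [p_u*6.524303 + p_m*1.450000 + p_d*0.000000] = 2.016392
  V(2,+1) = exp(-r*dt) * [p_u*12.660401 + p_m*6.524303 + p_d*1.450000] = 6.622847
  V(2,+2) = exp(-r*dt) * [p_u*20.080476 + p_m*12.660401 + p_d*6.524303] = 12.758937
  V(1,-1) = exp(-r*dt) * [p_u*2.016392 + p_m*0.234226 + p_d*0.000000] = 0.481194
  V(1,+0) = exp(-r*dt) * [p_u*6.622847 + p_m*2.016392 + p_d*0.234226] = 2.448175
  V(1,+1) = exp(-r*dt) * [p_u*12.758937 + p_m*6.622847 + p_d*2.016392] = 6.800665
  V(0,+0) = exp(-r*dt) * [p_u*6.800665 + p_m*2.448175 + p_d*0.481194] = 2.805582

Answer: Price = V(0,0) = 2.8056


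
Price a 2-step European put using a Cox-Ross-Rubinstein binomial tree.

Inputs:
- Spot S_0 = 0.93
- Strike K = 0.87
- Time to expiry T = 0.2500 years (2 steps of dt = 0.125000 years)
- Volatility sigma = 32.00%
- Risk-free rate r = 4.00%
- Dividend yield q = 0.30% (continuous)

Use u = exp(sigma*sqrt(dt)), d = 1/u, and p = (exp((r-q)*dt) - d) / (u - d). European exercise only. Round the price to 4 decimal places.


Answer: Price = V(0,0) = 0.0328

Derivation:
dt = T/N = 0.125000
u = exp(sigma*sqrt(dt)) = 1.119785; d = 1/u = 0.893028
p = (exp((r-q)*dt) - d) / (u - d) = 0.492189
Discount per step: exp(-r*dt) = 0.995012
Stock lattice S(k, i) with i counting down-moves:
  k=0: S(0,0) = 0.9300
  k=1: S(1,0) = 1.0414; S(1,1) = 0.8305
  k=2: S(2,0) = 1.1661; S(2,1) = 0.9300; S(2,2) = 0.7417
Terminal payoffs V(N, i) = max(K - S_T, 0):
  V(2,0) = 0.000000; V(2,1) = 0.000000; V(2,2) = 0.128326
Backward induction: V(k, i) = exp(-r*dt) * [p * V(k+1, i) + (1-p) * V(k+1, i+1)].
  V(1,0) = exp(-r*dt) * [p*0.000000 + (1-p)*0.000000] = 0.000000
  V(1,1) = exp(-r*dt) * [p*0.000000 + (1-p)*0.128326] = 0.064840
  V(0,0) = exp(-r*dt) * [p*0.000000 + (1-p)*0.064840] = 0.032762


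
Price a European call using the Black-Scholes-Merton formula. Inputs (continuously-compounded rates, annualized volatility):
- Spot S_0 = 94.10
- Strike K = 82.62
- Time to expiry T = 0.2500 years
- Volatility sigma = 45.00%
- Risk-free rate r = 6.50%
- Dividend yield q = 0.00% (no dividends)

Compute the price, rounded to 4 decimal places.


d1 = (ln(S/K) + (r - q + 0.5*sigma^2) * T) / (sigma * sqrt(T)) = 0.76297229
d2 = d1 - sigma * sqrt(T) = 0.53797229
exp(-rT) = 0.98388132; exp(-qT) = 1.00000000
C = S_0 * exp(-qT) * N(d1) - K * exp(-rT) * N(d2)
N(d1) = 0.77726004; N(d2) = 0.70470191
C = 94.1000 * 1.00000000 * 0.77726004 - 82.6200 * 0.98388132 * 0.70470191 = 15.8562

Answer: Price = 15.8562


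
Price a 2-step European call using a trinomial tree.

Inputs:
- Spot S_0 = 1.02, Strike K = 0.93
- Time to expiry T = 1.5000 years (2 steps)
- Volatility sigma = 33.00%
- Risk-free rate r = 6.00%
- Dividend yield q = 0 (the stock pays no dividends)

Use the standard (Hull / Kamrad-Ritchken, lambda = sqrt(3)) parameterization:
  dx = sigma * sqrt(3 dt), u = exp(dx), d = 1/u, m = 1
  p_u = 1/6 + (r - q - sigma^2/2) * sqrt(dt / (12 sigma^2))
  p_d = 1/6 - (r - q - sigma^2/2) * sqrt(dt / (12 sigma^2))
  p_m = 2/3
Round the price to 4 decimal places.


Answer: Price = V(0,0) = 0.2443

Derivation:
dt = T/N = 0.750000; dx = sigma*sqrt(3*dt) = 0.495000
u = exp(dx) = 1.640498; d = 1/u = 0.609571
p_u = 0.170871, p_m = 0.666667, p_d = 0.162462
Discount per step: exp(-r*dt) = 0.955997
Stock lattice S(k, j) with j the centered position index:
  k=0: S(0,+0) = 1.0200
  k=1: S(1,-1) = 0.6218; S(1,+0) = 1.0200; S(1,+1) = 1.6733
  k=2: S(2,-2) = 0.3790; S(2,-1) = 0.6218; S(2,+0) = 1.0200; S(2,+1) = 1.6733; S(2,+2) = 2.7451
Terminal payoffs V(N, j) = max(S_T - K, 0):
  V(2,-2) = 0.000000; V(2,-1) = 0.000000; V(2,+0) = 0.090000; V(2,+1) = 0.743308; V(2,+2) = 1.815059
Backward induction: V(k, j) = exp(-r*dt) * [p_u * V(k+1, j+1) + p_m * V(k+1, j) + p_d * V(k+1, j-1)]
  V(1,-1) = exp(-r*dt) * [p_u*0.090000 + p_m*0.000000 + p_d*0.000000] = 0.014702
  V(1,+0) = exp(-r*dt) * [p_u*0.743308 + p_m*0.090000 + p_d*0.000000] = 0.178781
  V(1,+1) = exp(-r*dt) * [p_u*1.815059 + p_m*0.743308 + p_d*0.090000] = 0.784206
  V(0,+0) = exp(-r*dt) * [p_u*0.784206 + p_m*0.178781 + p_d*0.014702] = 0.244328


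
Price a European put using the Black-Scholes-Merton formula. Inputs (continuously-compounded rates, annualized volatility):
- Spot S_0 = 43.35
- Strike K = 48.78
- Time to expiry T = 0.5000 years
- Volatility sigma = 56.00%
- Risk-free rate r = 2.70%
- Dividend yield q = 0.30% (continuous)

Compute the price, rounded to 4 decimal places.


Answer: Price = 9.8457

Derivation:
d1 = (ln(S/K) + (r - q + 0.5*sigma^2) * T) / (sigma * sqrt(T)) = -0.06973510
d2 = d1 - sigma * sqrt(T) = -0.46571489
exp(-rT) = 0.98659072; exp(-qT) = 0.99850112
P = K * exp(-rT) * N(-d2) - S_0 * exp(-qT) * N(-d1)
N(-d1) = 0.52779775; N(-d2) = 0.67929021
P = 48.7800 * 0.98659072 * 0.67929021 - 43.3500 * 0.99850112 * 0.52779775 = 9.8457


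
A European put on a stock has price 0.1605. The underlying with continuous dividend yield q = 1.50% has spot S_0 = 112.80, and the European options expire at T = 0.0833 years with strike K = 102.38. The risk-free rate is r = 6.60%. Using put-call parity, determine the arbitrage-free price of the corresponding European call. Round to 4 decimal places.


Put-call parity: C - P = S_0 * exp(-qT) - K * exp(-rT).
S_0 * exp(-qT) = 112.8000 * 0.99875128 = 112.65914442
K * exp(-rT) = 102.3800 * 0.99451729 = 101.81867966
C = P + S*exp(-qT) - K*exp(-rT)
C = 0.1605 + 112.65914442 - 101.81867966 = 11.0010

Answer: Call price = 11.0010


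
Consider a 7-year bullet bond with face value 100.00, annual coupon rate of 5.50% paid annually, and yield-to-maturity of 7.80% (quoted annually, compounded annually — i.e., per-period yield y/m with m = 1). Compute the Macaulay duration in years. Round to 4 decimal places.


Answer: Macaulay duration = 5.9184 years

Derivation:
Coupon per period c = face * coupon_rate / m = 5.500000
Periods per year m = 1; per-period yield y/m = 0.078000
Number of cashflows N = 7
Cashflows (t years, CF_t, discount factor 1/(1+y/m)^(m*t), PV):
  t = 1.0000: CF_t = 5.500000, DF = 0.927644, PV = 5.102041
  t = 2.0000: CF_t = 5.500000, DF = 0.860523, PV = 4.732876
  t = 3.0000: CF_t = 5.500000, DF = 0.798259, PV = 4.390423
  t = 4.0000: CF_t = 5.500000, DF = 0.740500, PV = 4.072749
  t = 5.0000: CF_t = 5.500000, DF = 0.686920, PV = 3.778060
  t = 6.0000: CF_t = 5.500000, DF = 0.637217, PV = 3.504694
  t = 7.0000: CF_t = 105.500000, DF = 0.591111, PV = 62.362158
Price P = sum_t PV_t = 87.943002
Macaulay numerator sum_t t * PV_t:
  t * PV_t at t = 1.0000: 5.102041
  t * PV_t at t = 2.0000: 9.465753
  t * PV_t at t = 3.0000: 13.171270
  t * PV_t at t = 4.0000: 16.290996
  t * PV_t at t = 5.0000: 18.890302
  t * PV_t at t = 6.0000: 21.028165
  t * PV_t at t = 7.0000: 436.535104
Macaulay duration D = (sum_t t * PV_t) / P = 520.483631 / 87.943002 = 5.918420


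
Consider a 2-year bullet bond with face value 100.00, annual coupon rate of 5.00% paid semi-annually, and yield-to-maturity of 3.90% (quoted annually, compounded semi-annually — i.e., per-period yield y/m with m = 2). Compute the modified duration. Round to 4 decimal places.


Answer: Modified duration = 1.8920

Derivation:
Coupon per period c = face * coupon_rate / m = 2.500000
Periods per year m = 2; per-period yield y/m = 0.019500
Number of cashflows N = 4
Cashflows (t years, CF_t, discount factor 1/(1+y/m)^(m*t), PV):
  t = 0.5000: CF_t = 2.500000, DF = 0.980873, PV = 2.452182
  t = 1.0000: CF_t = 2.500000, DF = 0.962112, PV = 2.405279
  t = 1.5000: CF_t = 2.500000, DF = 0.943709, PV = 2.359274
  t = 2.0000: CF_t = 102.500000, DF = 0.925659, PV = 94.880059
Price P = sum_t PV_t = 102.096794
First compute Macaulay numerator sum_t t * PV_t:
  t * PV_t at t = 0.5000: 1.226091
  t * PV_t at t = 1.0000: 2.405279
  t * PV_t at t = 1.5000: 3.538910
  t * PV_t at t = 2.0000: 189.760117
Macaulay duration D = 196.930399 / 102.096794 = 1.928860
Modified duration = D / (1 + y/m) = 1.928860 / (1 + 0.019500) = 1.891966


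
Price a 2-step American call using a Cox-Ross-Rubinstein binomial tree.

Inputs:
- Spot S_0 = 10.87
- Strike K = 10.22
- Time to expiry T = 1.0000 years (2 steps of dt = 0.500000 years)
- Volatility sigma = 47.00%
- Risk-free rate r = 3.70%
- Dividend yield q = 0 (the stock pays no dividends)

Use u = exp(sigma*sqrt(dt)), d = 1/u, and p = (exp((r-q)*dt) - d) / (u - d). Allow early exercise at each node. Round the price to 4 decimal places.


dt = T/N = 0.500000
u = exp(sigma*sqrt(dt)) = 1.394227; d = 1/u = 0.717243
p = (exp((r-q)*dt) - d) / (u - d) = 0.445253
Discount per step: exp(-r*dt) = 0.981670
Stock lattice S(k, i) with i counting down-moves:
  k=0: S(0,0) = 10.8700
  k=1: S(1,0) = 15.1552; S(1,1) = 7.7964
  k=2: S(2,0) = 21.1299; S(2,1) = 10.8700; S(2,2) = 5.5919
Terminal payoffs V(N, i) = max(S_T - K, 0):
  V(2,0) = 10.909857; V(2,1) = 0.650000; V(2,2) = 0.000000
Backward induction: V(k, i) = exp(-r*dt) * [p * V(k+1, i) + (1-p) * V(k+1, i+1)]; then take max(V_cont, immediate exercise) for American.
  V(1,0) = exp(-r*dt) * [p*10.909857 + (1-p)*0.650000] = 5.122580; exercise = 4.935248; V(1,0) = max -> 5.122580
  V(1,1) = exp(-r*dt) * [p*0.650000 + (1-p)*0.000000] = 0.284109; exercise = 0.000000; V(1,1) = max -> 0.284109
  V(0,0) = exp(-r*dt) * [p*5.122580 + (1-p)*0.284109] = 2.393755; exercise = 0.650000; V(0,0) = max -> 2.393755

Answer: Price = V(0,0) = 2.3938
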